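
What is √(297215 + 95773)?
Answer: 2*√98247 ≈ 626.89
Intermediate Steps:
√(297215 + 95773) = √392988 = 2*√98247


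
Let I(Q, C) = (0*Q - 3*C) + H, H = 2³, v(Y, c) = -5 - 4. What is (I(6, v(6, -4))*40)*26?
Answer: 36400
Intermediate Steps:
v(Y, c) = -9
H = 8
I(Q, C) = 8 - 3*C (I(Q, C) = (0*Q - 3*C) + 8 = (0 - 3*C) + 8 = -3*C + 8 = 8 - 3*C)
(I(6, v(6, -4))*40)*26 = ((8 - 3*(-9))*40)*26 = ((8 + 27)*40)*26 = (35*40)*26 = 1400*26 = 36400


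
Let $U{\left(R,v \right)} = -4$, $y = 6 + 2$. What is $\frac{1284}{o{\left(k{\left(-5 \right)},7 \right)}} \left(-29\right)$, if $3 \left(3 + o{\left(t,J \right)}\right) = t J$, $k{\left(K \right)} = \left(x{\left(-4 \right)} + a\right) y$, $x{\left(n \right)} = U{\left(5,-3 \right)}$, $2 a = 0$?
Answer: $\frac{111708}{233} \approx 479.43$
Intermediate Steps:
$y = 8$
$a = 0$ ($a = \frac{1}{2} \cdot 0 = 0$)
$x{\left(n \right)} = -4$
$k{\left(K \right)} = -32$ ($k{\left(K \right)} = \left(-4 + 0\right) 8 = \left(-4\right) 8 = -32$)
$o{\left(t,J \right)} = -3 + \frac{J t}{3}$ ($o{\left(t,J \right)} = -3 + \frac{t J}{3} = -3 + \frac{J t}{3}$)
$\frac{1284}{o{\left(k{\left(-5 \right)},7 \right)}} \left(-29\right) = \frac{1284}{-3 + \frac{1}{3} \cdot 7 \left(-32\right)} \left(-29\right) = \frac{1284}{-3 - \frac{224}{3}} \left(-29\right) = \frac{1284}{- \frac{233}{3}} \left(-29\right) = 1284 \left(- \frac{3}{233}\right) \left(-29\right) = \left(- \frac{3852}{233}\right) \left(-29\right) = \frac{111708}{233}$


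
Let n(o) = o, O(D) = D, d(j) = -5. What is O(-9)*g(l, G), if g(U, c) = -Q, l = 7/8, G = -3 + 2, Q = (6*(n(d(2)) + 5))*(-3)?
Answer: 0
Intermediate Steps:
Q = 0 (Q = (6*(-5 + 5))*(-3) = (6*0)*(-3) = 0*(-3) = 0)
G = -1
l = 7/8 (l = 7*(⅛) = 7/8 ≈ 0.87500)
g(U, c) = 0 (g(U, c) = -1*0 = 0)
O(-9)*g(l, G) = -9*0 = 0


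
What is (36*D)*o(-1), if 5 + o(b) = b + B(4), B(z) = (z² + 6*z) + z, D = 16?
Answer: 21888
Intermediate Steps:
B(z) = z² + 7*z
o(b) = 39 + b (o(b) = -5 + (b + 4*(7 + 4)) = -5 + (b + 4*11) = -5 + (b + 44) = -5 + (44 + b) = 39 + b)
(36*D)*o(-1) = (36*16)*(39 - 1) = 576*38 = 21888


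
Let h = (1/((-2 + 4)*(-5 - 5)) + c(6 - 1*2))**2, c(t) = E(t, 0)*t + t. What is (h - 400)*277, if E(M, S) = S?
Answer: -42591243/400 ≈ -1.0648e+5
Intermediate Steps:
c(t) = t (c(t) = 0*t + t = 0 + t = t)
h = 6241/400 (h = (1/((-2 + 4)*(-5 - 5)) + (6 - 1*2))**2 = (1/(2*(-10)) + (6 - 2))**2 = (1/(-20) + 4)**2 = (-1/20 + 4)**2 = (79/20)**2 = 6241/400 ≈ 15.602)
(h - 400)*277 = (6241/400 - 400)*277 = -153759/400*277 = -42591243/400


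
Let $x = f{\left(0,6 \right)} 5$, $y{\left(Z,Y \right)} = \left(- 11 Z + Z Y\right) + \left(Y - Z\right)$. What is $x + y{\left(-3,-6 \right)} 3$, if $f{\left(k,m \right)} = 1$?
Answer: $149$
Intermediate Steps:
$y{\left(Z,Y \right)} = Y - 12 Z + Y Z$ ($y{\left(Z,Y \right)} = \left(- 11 Z + Y Z\right) + \left(Y - Z\right) = Y - 12 Z + Y Z$)
$x = 5$ ($x = 1 \cdot 5 = 5$)
$x + y{\left(-3,-6 \right)} 3 = 5 + \left(-6 - -36 - -18\right) 3 = 5 + \left(-6 + 36 + 18\right) 3 = 5 + 48 \cdot 3 = 5 + 144 = 149$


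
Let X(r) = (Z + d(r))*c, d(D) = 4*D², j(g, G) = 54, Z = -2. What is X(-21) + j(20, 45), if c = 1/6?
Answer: 1043/3 ≈ 347.67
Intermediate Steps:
c = ⅙ ≈ 0.16667
X(r) = -⅓ + 2*r²/3 (X(r) = (-2 + 4*r²)*(⅙) = -⅓ + 2*r²/3)
X(-21) + j(20, 45) = (-⅓ + (⅔)*(-21)²) + 54 = (-⅓ + (⅔)*441) + 54 = (-⅓ + 294) + 54 = 881/3 + 54 = 1043/3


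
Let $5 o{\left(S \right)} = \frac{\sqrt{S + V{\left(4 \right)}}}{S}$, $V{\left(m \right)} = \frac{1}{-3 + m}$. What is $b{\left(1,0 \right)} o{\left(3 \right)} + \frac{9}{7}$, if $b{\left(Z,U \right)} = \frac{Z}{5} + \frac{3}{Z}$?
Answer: $\frac{899}{525} \approx 1.7124$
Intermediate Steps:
$b{\left(Z,U \right)} = \frac{3}{Z} + \frac{Z}{5}$ ($b{\left(Z,U \right)} = Z \frac{1}{5} + \frac{3}{Z} = \frac{Z}{5} + \frac{3}{Z} = \frac{3}{Z} + \frac{Z}{5}$)
$o{\left(S \right)} = \frac{\sqrt{1 + S}}{5 S}$ ($o{\left(S \right)} = \frac{\sqrt{S + \frac{1}{-3 + 4}} \frac{1}{S}}{5} = \frac{\sqrt{S + 1^{-1}} \frac{1}{S}}{5} = \frac{\sqrt{S + 1} \frac{1}{S}}{5} = \frac{\sqrt{1 + S} \frac{1}{S}}{5} = \frac{\frac{1}{S} \sqrt{1 + S}}{5} = \frac{\sqrt{1 + S}}{5 S}$)
$b{\left(1,0 \right)} o{\left(3 \right)} + \frac{9}{7} = \left(\frac{3}{1} + \frac{1}{5} \cdot 1\right) \frac{\sqrt{1 + 3}}{5 \cdot 3} + \frac{9}{7} = \left(3 \cdot 1 + \frac{1}{5}\right) \frac{1}{5} \cdot \frac{1}{3} \sqrt{4} + 9 \cdot \frac{1}{7} = \left(3 + \frac{1}{5}\right) \frac{1}{5} \cdot \frac{1}{3} \cdot 2 + \frac{9}{7} = \frac{16}{5} \cdot \frac{2}{15} + \frac{9}{7} = \frac{32}{75} + \frac{9}{7} = \frac{899}{525}$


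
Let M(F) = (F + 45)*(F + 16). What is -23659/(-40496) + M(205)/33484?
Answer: 757400489/338992016 ≈ 2.2343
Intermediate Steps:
M(F) = (16 + F)*(45 + F) (M(F) = (45 + F)*(16 + F) = (16 + F)*(45 + F))
-23659/(-40496) + M(205)/33484 = -23659/(-40496) + (720 + 205² + 61*205)/33484 = -23659*(-1/40496) + (720 + 42025 + 12505)*(1/33484) = 23659/40496 + 55250*(1/33484) = 23659/40496 + 27625/16742 = 757400489/338992016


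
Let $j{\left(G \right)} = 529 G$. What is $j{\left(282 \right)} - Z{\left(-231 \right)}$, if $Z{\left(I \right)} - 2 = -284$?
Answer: $149460$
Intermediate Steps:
$Z{\left(I \right)} = -282$ ($Z{\left(I \right)} = 2 - 284 = -282$)
$j{\left(282 \right)} - Z{\left(-231 \right)} = 529 \cdot 282 - -282 = 149178 + 282 = 149460$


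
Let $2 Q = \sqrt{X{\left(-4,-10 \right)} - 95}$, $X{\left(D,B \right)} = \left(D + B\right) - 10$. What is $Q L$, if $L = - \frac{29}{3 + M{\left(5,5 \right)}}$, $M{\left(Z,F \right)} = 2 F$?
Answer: $- \frac{29 i \sqrt{119}}{26} \approx - 12.167 i$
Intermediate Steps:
$X{\left(D,B \right)} = -10 + B + D$ ($X{\left(D,B \right)} = \left(B + D\right) - 10 = -10 + B + D$)
$L = - \frac{29}{13}$ ($L = - \frac{29}{3 + 2 \cdot 5} = - \frac{29}{3 + 10} = - \frac{29}{13} \approx -2.2308$)
$Q = \frac{i \sqrt{119}}{2}$ ($Q = \frac{\sqrt{\left(-10 - 10 - 4\right) - 95}}{2} = \frac{\sqrt{-24 - 95}}{2} = \frac{\sqrt{-119}}{2} = \frac{i \sqrt{119}}{2} \approx 5.4544 i$)
$Q L = \frac{i \sqrt{119}}{2} \left(- \frac{29}{13}\right) = - \frac{29 i \sqrt{119}}{26}$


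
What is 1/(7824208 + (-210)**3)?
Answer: -1/1436792 ≈ -6.9599e-7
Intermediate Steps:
1/(7824208 + (-210)**3) = 1/(7824208 - 9261000) = 1/(-1436792) = -1/1436792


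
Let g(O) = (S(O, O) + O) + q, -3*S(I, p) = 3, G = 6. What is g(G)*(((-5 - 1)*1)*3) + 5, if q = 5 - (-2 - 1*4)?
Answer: -283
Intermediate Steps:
S(I, p) = -1 (S(I, p) = -⅓*3 = -1)
q = 11 (q = 5 - (-2 - 4) = 5 - 1*(-6) = 5 + 6 = 11)
g(O) = 10 + O (g(O) = (-1 + O) + 11 = 10 + O)
g(G)*(((-5 - 1)*1)*3) + 5 = (10 + 6)*(((-5 - 1)*1)*3) + 5 = 16*(-6*1*3) + 5 = 16*(-6*3) + 5 = 16*(-18) + 5 = -288 + 5 = -283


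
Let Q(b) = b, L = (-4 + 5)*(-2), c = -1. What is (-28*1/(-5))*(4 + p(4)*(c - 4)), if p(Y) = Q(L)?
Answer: 392/5 ≈ 78.400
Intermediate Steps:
L = -2 (L = 1*(-2) = -2)
p(Y) = -2
(-28*1/(-5))*(4 + p(4)*(c - 4)) = (-28*1/(-5))*(4 - 2*(-1 - 4)) = (-28*1*(-1/5))*(4 - 2*(-5)) = (-28*(-1)/5)*(4 + 10) = -14*(-2/5)*14 = (28/5)*14 = 392/5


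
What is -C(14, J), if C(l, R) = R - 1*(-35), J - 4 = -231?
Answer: 192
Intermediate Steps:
J = -227 (J = 4 - 231 = -227)
C(l, R) = 35 + R (C(l, R) = R + 35 = 35 + R)
-C(14, J) = -(35 - 227) = -1*(-192) = 192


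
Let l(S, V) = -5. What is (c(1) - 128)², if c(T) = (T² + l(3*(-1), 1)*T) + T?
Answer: 17161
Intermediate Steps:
c(T) = T² - 4*T (c(T) = (T² - 5*T) + T = T² - 4*T)
(c(1) - 128)² = (1*(-4 + 1) - 128)² = (1*(-3) - 128)² = (-3 - 128)² = (-131)² = 17161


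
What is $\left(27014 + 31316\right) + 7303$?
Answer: $65633$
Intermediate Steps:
$\left(27014 + 31316\right) + 7303 = 58330 + 7303 = 65633$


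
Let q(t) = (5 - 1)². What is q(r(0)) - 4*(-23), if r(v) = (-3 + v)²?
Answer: 108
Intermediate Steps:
q(t) = 16 (q(t) = 4² = 16)
q(r(0)) - 4*(-23) = 16 - 4*(-23) = 16 + 92 = 108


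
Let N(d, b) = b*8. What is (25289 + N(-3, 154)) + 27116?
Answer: 53637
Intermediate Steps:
N(d, b) = 8*b
(25289 + N(-3, 154)) + 27116 = (25289 + 8*154) + 27116 = (25289 + 1232) + 27116 = 26521 + 27116 = 53637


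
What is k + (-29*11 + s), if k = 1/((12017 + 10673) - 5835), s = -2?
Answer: -5410454/16855 ≈ -321.00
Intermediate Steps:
k = 1/16855 (k = 1/(22690 - 5835) = 1/16855 ≈ 5.9330e-5)
k + (-29*11 + s) = 1/16855 + (-29*11 - 2) = 1/16855 + (-319 - 2) = 1/16855 - 321 = -5410454/16855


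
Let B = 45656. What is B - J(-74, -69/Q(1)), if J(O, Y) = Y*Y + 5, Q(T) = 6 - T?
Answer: 1136514/25 ≈ 45461.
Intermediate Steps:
J(O, Y) = 5 + Y² (J(O, Y) = Y² + 5 = 5 + Y²)
B - J(-74, -69/Q(1)) = 45656 - (5 + (-69/(6 - 1*1))²) = 45656 - (5 + (-69/(6 - 1))²) = 45656 - (5 + (-69/5)²) = 45656 - (5 + 4761/25) = 45656 - 1*4886/25 = 45656 - 4886/25 = 1136514/25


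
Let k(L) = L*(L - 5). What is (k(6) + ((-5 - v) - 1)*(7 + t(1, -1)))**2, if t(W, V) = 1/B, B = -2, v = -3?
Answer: 729/4 ≈ 182.25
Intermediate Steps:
t(W, V) = -1/2 (t(W, V) = 1/(-2) = -1/2)
k(L) = L*(-5 + L)
(k(6) + ((-5 - v) - 1)*(7 + t(1, -1)))**2 = (6*(-5 + 6) + ((-5 - 1*(-3)) - 1)*(7 - 1/2))**2 = (6*1 + ((-5 + 3) - 1)*(13/2))**2 = (6 + (-2 - 1)*(13/2))**2 = (6 - 3*13/2)**2 = (6 - 39/2)**2 = (-27/2)**2 = 729/4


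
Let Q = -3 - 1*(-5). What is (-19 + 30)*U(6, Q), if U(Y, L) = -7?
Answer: -77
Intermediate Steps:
Q = 2 (Q = -3 + 5 = 2)
(-19 + 30)*U(6, Q) = (-19 + 30)*(-7) = 11*(-7) = -77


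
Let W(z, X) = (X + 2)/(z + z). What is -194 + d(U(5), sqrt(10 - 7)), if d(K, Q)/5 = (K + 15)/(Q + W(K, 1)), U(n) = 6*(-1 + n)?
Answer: -11686/59 + 3840*sqrt(3)/59 ≈ -85.338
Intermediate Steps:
U(n) = -6 + 6*n
W(z, X) = (2 + X)/(2*z) (W(z, X) = (2 + X)/((2*z)) = (2 + X)*(1/(2*z)) = (2 + X)/(2*z))
d(K, Q) = 5*(15 + K)/(Q + 3/(2*K)) (d(K, Q) = 5*((K + 15)/(Q + (2 + 1)/(2*K))) = 5*((15 + K)/(Q + (1/2)*3/K)) = 5*((15 + K)/(Q + 3/(2*K))) = 5*(15 + K)/(Q + 3/(2*K)))
-194 + d(U(5), sqrt(10 - 7)) = -194 + 10*(-6 + 6*5)*(15 + (-6 + 6*5))/(3 + 2*(-6 + 6*5)*sqrt(10 - 7)) = -194 + 10*(-6 + 30)*(15 + (-6 + 30))/(3 + 2*(-6 + 30)*sqrt(3)) = -194 + 10*24*(15 + 24)/(3 + 2*24*sqrt(3)) = -194 + 10*24*39/(3 + 48*sqrt(3)) = -194 + 9360/(3 + 48*sqrt(3))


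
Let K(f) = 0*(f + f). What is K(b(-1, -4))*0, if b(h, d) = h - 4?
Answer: 0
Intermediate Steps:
b(h, d) = -4 + h
K(f) = 0 (K(f) = 0*(2*f) = 0)
K(b(-1, -4))*0 = 0*0 = 0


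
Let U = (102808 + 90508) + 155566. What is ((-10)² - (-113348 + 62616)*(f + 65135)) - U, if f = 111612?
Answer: 8966380022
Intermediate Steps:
U = 348882 (U = 193316 + 155566 = 348882)
((-10)² - (-113348 + 62616)*(f + 65135)) - U = ((-10)² - (-113348 + 62616)*(111612 + 65135)) - 1*348882 = (100 - (-50732)*176747) - 348882 = (100 - 1*(-8966728804)) - 348882 = (100 + 8966728804) - 348882 = 8966728904 - 348882 = 8966380022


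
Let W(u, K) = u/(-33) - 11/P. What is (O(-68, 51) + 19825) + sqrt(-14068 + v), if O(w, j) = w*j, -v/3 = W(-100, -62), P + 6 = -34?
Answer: 16357 + I*sqrt(681371130)/220 ≈ 16357.0 + 118.65*I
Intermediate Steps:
P = -40 (P = -6 - 34 = -40)
W(u, K) = 11/40 - u/33 (W(u, K) = u/(-33) - 11/(-40) = u*(-1/33) - 11*(-1/40) = -u/33 + 11/40 = 11/40 - u/33)
v = -4363/440 (v = -3*(11/40 - 1/33*(-100)) = -3*(11/40 + 100/33) = -3*4363/1320 = -4363/440 ≈ -9.9159)
O(w, j) = j*w
(O(-68, 51) + 19825) + sqrt(-14068 + v) = (51*(-68) + 19825) + sqrt(-14068 - 4363/440) = (-3468 + 19825) + sqrt(-6194283/440) = 16357 + I*sqrt(681371130)/220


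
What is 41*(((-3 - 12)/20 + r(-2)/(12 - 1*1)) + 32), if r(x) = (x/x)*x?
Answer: 56047/44 ≈ 1273.8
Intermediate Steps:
r(x) = x (r(x) = 1*x = x)
41*(((-3 - 12)/20 + r(-2)/(12 - 1*1)) + 32) = 41*(((-3 - 12)/20 - 2/(12 - 1*1)) + 32) = 41*((-15*1/20 - 2/(12 - 1)) + 32) = 41*((-3/4 - 2/11) + 32) = 41*(-41/44 + 32) = 41*(1367/44) = 56047/44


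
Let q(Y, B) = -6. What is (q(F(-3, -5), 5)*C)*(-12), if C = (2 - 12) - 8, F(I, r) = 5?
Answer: -1296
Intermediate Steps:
C = -18 (C = -10 - 8 = -18)
(q(F(-3, -5), 5)*C)*(-12) = -6*(-18)*(-12) = 108*(-12) = -1296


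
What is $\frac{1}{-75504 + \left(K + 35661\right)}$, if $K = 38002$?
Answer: $- \frac{1}{1841} \approx -0.00054318$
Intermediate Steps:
$\frac{1}{-75504 + \left(K + 35661\right)} = \frac{1}{-75504 + \left(38002 + 35661\right)} = \frac{1}{-75504 + 73663} = \frac{1}{-1841} = - \frac{1}{1841}$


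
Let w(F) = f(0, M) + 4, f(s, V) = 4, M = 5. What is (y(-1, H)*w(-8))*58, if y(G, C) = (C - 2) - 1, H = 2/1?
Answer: -464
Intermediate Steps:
w(F) = 8 (w(F) = 4 + 4 = 8)
H = 2 (H = 2*1 = 2)
y(G, C) = -3 + C (y(G, C) = (-2 + C) - 1 = -3 + C)
(y(-1, H)*w(-8))*58 = ((-3 + 2)*8)*58 = -1*8*58 = -8*58 = -464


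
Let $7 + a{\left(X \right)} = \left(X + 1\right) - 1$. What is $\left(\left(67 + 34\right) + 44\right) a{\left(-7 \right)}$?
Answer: $-2030$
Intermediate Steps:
$a{\left(X \right)} = -7 + X$ ($a{\left(X \right)} = -7 + \left(\left(X + 1\right) - 1\right) = -7 + \left(\left(1 + X\right) - 1\right) = -7 + X$)
$\left(\left(67 + 34\right) + 44\right) a{\left(-7 \right)} = \left(\left(67 + 34\right) + 44\right) \left(-7 - 7\right) = \left(101 + 44\right) \left(-14\right) = 145 \left(-14\right) = -2030$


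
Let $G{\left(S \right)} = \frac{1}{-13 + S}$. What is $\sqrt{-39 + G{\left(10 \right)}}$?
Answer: $\frac{i \sqrt{354}}{3} \approx 6.2716 i$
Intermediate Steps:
$\sqrt{-39 + G{\left(10 \right)}} = \sqrt{-39 + \frac{1}{-13 + 10}} = \sqrt{-39 + \frac{1}{-3}} = \sqrt{-39 - \frac{1}{3}} = \sqrt{- \frac{118}{3}} = \frac{i \sqrt{354}}{3}$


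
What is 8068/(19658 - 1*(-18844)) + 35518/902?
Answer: 343697843/8682201 ≈ 39.586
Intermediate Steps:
8068/(19658 - 1*(-18844)) + 35518/902 = 8068/(19658 + 18844) + 35518*(1/902) = 8068/38502 + 17759/451 = 8068*(1/38502) + 17759/451 = 4034/19251 + 17759/451 = 343697843/8682201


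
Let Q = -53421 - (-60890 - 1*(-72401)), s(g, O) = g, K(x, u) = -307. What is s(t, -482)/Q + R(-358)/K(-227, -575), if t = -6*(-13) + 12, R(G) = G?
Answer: 3869671/3322354 ≈ 1.1647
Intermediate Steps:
t = 90 (t = 78 + 12 = 90)
Q = -64932 (Q = -53421 - (-60890 + 72401) = -53421 - 1*11511 = -53421 - 11511 = -64932)
s(t, -482)/Q + R(-358)/K(-227, -575) = 90/(-64932) - 358/(-307) = 90*(-1/64932) - 358*(-1/307) = -15/10822 + 358/307 = 3869671/3322354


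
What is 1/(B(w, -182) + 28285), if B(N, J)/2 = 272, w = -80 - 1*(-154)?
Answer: 1/28829 ≈ 3.4687e-5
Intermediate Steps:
w = 74 (w = -80 + 154 = 74)
B(N, J) = 544 (B(N, J) = 2*272 = 544)
1/(B(w, -182) + 28285) = 1/(544 + 28285) = 1/28829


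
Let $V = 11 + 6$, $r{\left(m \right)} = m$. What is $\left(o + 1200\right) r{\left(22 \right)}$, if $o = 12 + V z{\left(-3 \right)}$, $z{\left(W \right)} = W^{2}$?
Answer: $30030$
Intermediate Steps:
$V = 17$
$o = 165$ ($o = 12 + 17 \left(-3\right)^{2} = 12 + 17 \cdot 9 = 12 + 153 = 165$)
$\left(o + 1200\right) r{\left(22 \right)} = \left(165 + 1200\right) 22 = 1365 \cdot 22 = 30030$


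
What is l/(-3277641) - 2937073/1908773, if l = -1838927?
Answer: -6116576678222/6256272644493 ≈ -0.97767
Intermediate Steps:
l/(-3277641) - 2937073/1908773 = -1838927/(-3277641) - 2937073/1908773 = -1838927*(-1/3277641) - 2937073*1/1908773 = 1838927/3277641 - 2937073/1908773 = -6116576678222/6256272644493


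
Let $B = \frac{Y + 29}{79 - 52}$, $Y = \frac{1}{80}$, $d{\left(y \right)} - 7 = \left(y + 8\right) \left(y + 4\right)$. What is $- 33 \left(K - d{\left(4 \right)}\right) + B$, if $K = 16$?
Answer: $\frac{6203681}{2160} \approx 2872.1$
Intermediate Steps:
$d{\left(y \right)} = 7 + \left(4 + y\right) \left(8 + y\right)$ ($d{\left(y \right)} = 7 + \left(y + 8\right) \left(y + 4\right) = 7 + \left(8 + y\right) \left(4 + y\right) = 7 + \left(4 + y\right) \left(8 + y\right)$)
$Y = \frac{1}{80} \approx 0.0125$
$B = \frac{2321}{2160}$ ($B = \frac{\frac{1}{80} + 29}{79 - 52} = \frac{2321}{80 \cdot 27} = \frac{2321}{80} \cdot \frac{1}{27} = \frac{2321}{2160} \approx 1.0745$)
$- 33 \left(K - d{\left(4 \right)}\right) + B = - 33 \left(16 - \left(39 + 4^{2} + 12 \cdot 4\right)\right) + \frac{2321}{2160} = - 33 \left(16 - \left(39 + 16 + 48\right)\right) + \frac{2321}{2160} = - 33 \left(16 - 103\right) + \frac{2321}{2160} = \left(-33\right) \left(-87\right) + \frac{2321}{2160} = 2871 + \frac{2321}{2160} = \frac{6203681}{2160}$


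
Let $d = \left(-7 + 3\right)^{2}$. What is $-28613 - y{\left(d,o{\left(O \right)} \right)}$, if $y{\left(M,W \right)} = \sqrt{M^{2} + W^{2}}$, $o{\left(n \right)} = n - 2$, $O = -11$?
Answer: $-28613 - 5 \sqrt{17} \approx -28634.0$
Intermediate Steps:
$d = 16$ ($d = \left(-4\right)^{2} = 16$)
$o{\left(n \right)} = -2 + n$
$-28613 - y{\left(d,o{\left(O \right)} \right)} = -28613 - \sqrt{16^{2} + \left(-2 - 11\right)^{2}} = -28613 - \sqrt{256 + \left(-13\right)^{2}} = -28613 - \sqrt{256 + 169} = -28613 - \sqrt{425} = -28613 - 5 \sqrt{17}$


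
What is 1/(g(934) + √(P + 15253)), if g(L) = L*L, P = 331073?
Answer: 436178/380502322205 - √346326/761004644410 ≈ 1.1455e-6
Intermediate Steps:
g(L) = L²
1/(g(934) + √(P + 15253)) = 1/(934² + √(331073 + 15253)) = 1/(872356 + √346326)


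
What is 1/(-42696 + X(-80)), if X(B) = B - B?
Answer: -1/42696 ≈ -2.3421e-5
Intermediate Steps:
X(B) = 0
1/(-42696 + X(-80)) = 1/(-42696 + 0) = 1/(-42696) = -1/42696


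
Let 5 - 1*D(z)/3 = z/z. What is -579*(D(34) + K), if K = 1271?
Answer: -742857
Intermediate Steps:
D(z) = 12 (D(z) = 15 - 3*z/z = 15 - 3*1 = 15 - 3 = 12)
-579*(D(34) + K) = -579*(12 + 1271) = -579*1283 = -742857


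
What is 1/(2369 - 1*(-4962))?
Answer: 1/7331 ≈ 0.00013641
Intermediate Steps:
1/(2369 - 1*(-4962)) = 1/(2369 + 4962) = 1/7331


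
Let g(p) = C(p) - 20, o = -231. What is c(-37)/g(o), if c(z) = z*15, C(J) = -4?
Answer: 185/8 ≈ 23.125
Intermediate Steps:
c(z) = 15*z
g(p) = -24 (g(p) = -4 - 20 = -24)
c(-37)/g(o) = (15*(-37))/(-24) = -555*(-1/24) = 185/8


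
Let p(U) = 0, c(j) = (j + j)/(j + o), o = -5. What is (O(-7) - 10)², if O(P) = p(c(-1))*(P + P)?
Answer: 100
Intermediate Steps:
c(j) = 2*j/(-5 + j) (c(j) = (j + j)/(j - 5) = (2*j)/(-5 + j) = 2*j/(-5 + j))
O(P) = 0 (O(P) = 0*(P + P) = 0*(2*P) = 0)
(O(-7) - 10)² = (0 - 10)² = (-10)² = 100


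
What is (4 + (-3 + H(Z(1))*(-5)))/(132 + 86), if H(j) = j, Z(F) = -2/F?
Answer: 11/218 ≈ 0.050459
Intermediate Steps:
(4 + (-3 + H(Z(1))*(-5)))/(132 + 86) = (4 + (-3 - 2/1*(-5)))/(132 + 86) = (4 + (-3 - 2*1*(-5)))/218 = (4 + (-3 - 2*(-5)))*(1/218) = (4 + (-3 + 10))*(1/218) = (4 + 7)*(1/218) = 11*(1/218) = 11/218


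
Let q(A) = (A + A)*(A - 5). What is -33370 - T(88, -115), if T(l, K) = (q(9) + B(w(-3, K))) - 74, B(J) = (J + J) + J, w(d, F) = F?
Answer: -33023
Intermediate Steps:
B(J) = 3*J (B(J) = 2*J + J = 3*J)
q(A) = 2*A*(-5 + A) (q(A) = (2*A)*(-5 + A) = 2*A*(-5 + A))
T(l, K) = -2 + 3*K (T(l, K) = (2*9*(-5 + 9) + 3*K) - 74 = (2*9*4 + 3*K) - 74 = (72 + 3*K) - 74 = -2 + 3*K)
-33370 - T(88, -115) = -33370 - (-2 + 3*(-115)) = -33370 - (-2 - 345) = -33370 - 1*(-347) = -33370 + 347 = -33023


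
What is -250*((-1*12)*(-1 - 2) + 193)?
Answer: -57250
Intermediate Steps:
-250*((-1*12)*(-1 - 2) + 193) = -250*(-12*(-3) + 193) = -250*(36 + 193) = -250*229 = -57250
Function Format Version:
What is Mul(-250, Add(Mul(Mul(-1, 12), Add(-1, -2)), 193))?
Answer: -57250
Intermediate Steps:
Mul(-250, Add(Mul(Mul(-1, 12), Add(-1, -2)), 193)) = Mul(-250, Add(Mul(-12, -3), 193)) = Mul(-250, Add(36, 193)) = Mul(-250, 229) = -57250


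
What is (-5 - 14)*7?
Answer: -133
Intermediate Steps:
(-5 - 14)*7 = -19*7 = -133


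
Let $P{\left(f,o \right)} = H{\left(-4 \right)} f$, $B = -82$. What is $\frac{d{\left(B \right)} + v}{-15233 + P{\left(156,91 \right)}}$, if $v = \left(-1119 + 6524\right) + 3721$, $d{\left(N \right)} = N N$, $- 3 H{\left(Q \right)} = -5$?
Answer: $- \frac{15850}{14973} \approx -1.0586$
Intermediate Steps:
$H{\left(Q \right)} = \frac{5}{3}$ ($H{\left(Q \right)} = \left(- \frac{1}{3}\right) \left(-5\right) = \frac{5}{3}$)
$P{\left(f,o \right)} = \frac{5 f}{3}$
$d{\left(N \right)} = N^{2}$
$v = 9126$ ($v = 5405 + 3721 = 9126$)
$\frac{d{\left(B \right)} + v}{-15233 + P{\left(156,91 \right)}} = \frac{\left(-82\right)^{2} + 9126}{-15233 + \frac{5}{3} \cdot 156} = \frac{6724 + 9126}{-15233 + 260} = \frac{15850}{-14973} = 15850 \left(- \frac{1}{14973}\right) = - \frac{15850}{14973}$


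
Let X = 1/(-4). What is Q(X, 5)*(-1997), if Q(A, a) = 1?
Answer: -1997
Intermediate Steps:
X = -1/4 ≈ -0.25000
Q(X, 5)*(-1997) = 1*(-1997) = -1997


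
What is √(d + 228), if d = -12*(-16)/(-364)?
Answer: 30*√2093/91 ≈ 15.082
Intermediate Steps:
d = -48/91 (d = 192*(-1/364) = -48/91 ≈ -0.52747)
√(d + 228) = √(-48/91 + 228) = √(20700/91) = 30*√2093/91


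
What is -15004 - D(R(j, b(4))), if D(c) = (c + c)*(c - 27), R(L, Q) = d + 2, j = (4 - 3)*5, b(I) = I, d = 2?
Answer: -14820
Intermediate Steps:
j = 5 (j = 1*5 = 5)
R(L, Q) = 4 (R(L, Q) = 2 + 2 = 4)
D(c) = 2*c*(-27 + c) (D(c) = (2*c)*(-27 + c) = 2*c*(-27 + c))
-15004 - D(R(j, b(4))) = -15004 - 2*4*(-27 + 4) = -15004 - 2*4*(-23) = -15004 - 1*(-184) = -15004 + 184 = -14820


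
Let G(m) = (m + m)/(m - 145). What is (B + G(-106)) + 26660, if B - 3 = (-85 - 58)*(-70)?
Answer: 9205135/251 ≈ 36674.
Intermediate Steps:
G(m) = 2*m/(-145 + m) (G(m) = (2*m)/(-145 + m) = 2*m/(-145 + m))
B = 10013 (B = 3 + (-85 - 58)*(-70) = 3 - 143*(-70) = 3 + 10010 = 10013)
(B + G(-106)) + 26660 = (10013 + 2*(-106)/(-145 - 106)) + 26660 = (10013 + 2*(-106)/(-251)) + 26660 = (10013 + 2*(-106)*(-1/251)) + 26660 = (10013 + 212/251) + 26660 = 2513475/251 + 26660 = 9205135/251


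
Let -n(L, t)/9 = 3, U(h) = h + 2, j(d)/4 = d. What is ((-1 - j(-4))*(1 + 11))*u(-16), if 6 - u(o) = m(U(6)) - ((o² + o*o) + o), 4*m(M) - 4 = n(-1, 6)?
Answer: 91395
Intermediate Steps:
j(d) = 4*d
U(h) = 2 + h
n(L, t) = -27 (n(L, t) = -9*3 = -27)
m(M) = -23/4 (m(M) = 1 + (¼)*(-27) = 1 - 27/4 = -23/4)
u(o) = 47/4 + o + 2*o² (u(o) = 6 - (-23/4 - ((o² + o*o) + o)) = 6 - (-23/4 - ((o² + o²) + o)) = 6 - (-23/4 - (2*o² + o)) = 6 - (-23/4 - (o + 2*o²)) = 6 - (-23/4 + (-o - 2*o²)) = 6 - (-23/4 - o - 2*o²) = 6 + (23/4 + o + 2*o²) = 47/4 + o + 2*o²)
((-1 - j(-4))*(1 + 11))*u(-16) = ((-1 - 4*(-4))*(1 + 11))*(47/4 - 16 + 2*(-16)²) = ((-1 - 1*(-16))*12)*(47/4 - 16 + 2*256) = ((-1 + 16)*12)*(47/4 - 16 + 512) = (15*12)*(2031/4) = 180*(2031/4) = 91395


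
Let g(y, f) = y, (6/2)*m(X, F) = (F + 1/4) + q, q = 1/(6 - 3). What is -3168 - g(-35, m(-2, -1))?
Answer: -3133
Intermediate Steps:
q = 1/3 ≈ 0.33333
m(X, F) = 7/36 + F/3 (m(X, F) = ((F + 1/4) + 1/3)/3 = ((1/4 + F) + 1/3)/3 = (7/12 + F)/3 = 7/36 + F/3)
-3168 - g(-35, m(-2, -1)) = -3168 - 1*(-35) = -3168 + 35 = -3133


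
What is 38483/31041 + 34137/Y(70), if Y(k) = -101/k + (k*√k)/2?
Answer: 7886967847369/4347445175253 + 1951498500*√70/140054933 ≈ 118.39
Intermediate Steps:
Y(k) = k^(3/2)/2 - 101/k (Y(k) = -101/k + k^(3/2)*(½) = -101/k + k^(3/2)/2 = k^(3/2)/2 - 101/k)
38483/31041 + 34137/Y(70) = 38483/31041 + 34137/(((½)*(-202 + 70^(5/2))/70)) = 38483*(1/31041) + 34137/(((½)*(1/70)*(-202 + 4900*√70))) = 38483/31041 + 34137/(-101/70 + 35*√70)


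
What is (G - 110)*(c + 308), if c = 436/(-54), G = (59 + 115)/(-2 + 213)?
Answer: -186545528/5697 ≈ -32745.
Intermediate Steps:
G = 174/211 ≈ 0.82464
c = -218/27 (c = 436*(-1/54) = -218/27 ≈ -8.0741)
(G - 110)*(c + 308) = (174/211 - 110)*(-218/27 + 308) = -23036/211*8098/27 = -186545528/5697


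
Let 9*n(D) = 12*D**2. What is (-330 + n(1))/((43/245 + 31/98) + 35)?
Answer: -28420/3069 ≈ -9.2603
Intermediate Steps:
n(D) = 4*D**2/3 (n(D) = (12*D**2)/9 = 4*D**2/3)
(-330 + n(1))/((43/245 + 31/98) + 35) = (-330 + (4/3)*1**2)/((43/245 + 31/98) + 35) = (-330 + (4/3)*1)/((43*(1/245) + 31*(1/98)) + 35) = (-330 + 4/3)/((43/245 + 31/98) + 35) = -986/(3*(241/490 + 35)) = -986/(3*17391/490) = -986/3*490/17391 = -28420/3069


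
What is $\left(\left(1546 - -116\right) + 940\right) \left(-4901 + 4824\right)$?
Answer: $-200354$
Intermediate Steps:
$\left(\left(1546 - -116\right) + 940\right) \left(-4901 + 4824\right) = \left(\left(1546 + 116\right) + 940\right) \left(-77\right) = \left(1662 + 940\right) \left(-77\right) = 2602 \left(-77\right) = -200354$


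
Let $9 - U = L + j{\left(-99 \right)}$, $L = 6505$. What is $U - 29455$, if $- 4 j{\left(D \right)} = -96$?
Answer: $-35975$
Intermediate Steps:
$j{\left(D \right)} = 24$ ($j{\left(D \right)} = \left(- \frac{1}{4}\right) \left(-96\right) = 24$)
$U = -6520$ ($U = 9 - \left(6505 + 24\right) = 9 - 6529 = -6520$)
$U - 29455 = -6520 - 29455 = -35975$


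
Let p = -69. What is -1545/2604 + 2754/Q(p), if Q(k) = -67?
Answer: -2424977/58156 ≈ -41.698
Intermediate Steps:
-1545/2604 + 2754/Q(p) = -1545/2604 + 2754/(-67) = -1545*1/2604 + 2754*(-1/67) = -515/868 - 2754/67 = -2424977/58156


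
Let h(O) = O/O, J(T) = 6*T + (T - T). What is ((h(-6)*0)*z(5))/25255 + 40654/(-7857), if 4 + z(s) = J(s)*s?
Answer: -40654/7857 ≈ -5.1742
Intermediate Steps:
J(T) = 6*T (J(T) = 6*T + 0 = 6*T)
h(O) = 1
z(s) = -4 + 6*s**2 (z(s) = -4 + (6*s)*s = -4 + 6*s**2)
((h(-6)*0)*z(5))/25255 + 40654/(-7857) = ((1*0)*(-4 + 6*5**2))/25255 + 40654/(-7857) = (0*(-4 + 6*25))*(1/25255) + 40654*(-1/7857) = (0*(-4 + 150))*(1/25255) - 40654/7857 = (0*146)*(1/25255) - 40654/7857 = 0*(1/25255) - 40654/7857 = 0 - 40654/7857 = -40654/7857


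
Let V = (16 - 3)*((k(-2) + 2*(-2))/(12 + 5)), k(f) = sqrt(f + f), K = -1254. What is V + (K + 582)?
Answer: -11476/17 + 26*I/17 ≈ -675.06 + 1.5294*I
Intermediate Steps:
k(f) = sqrt(2)*sqrt(f) (k(f) = sqrt(2*f) = sqrt(2)*sqrt(f))
V = -52/17 + 26*I/17 (V = (16 - 3)*((sqrt(2)*sqrt(-2) + 2*(-2))/(12 + 5)) = 13*((sqrt(2)*(I*sqrt(2)) - 4)/17) = 13*((2*I - 4)*(1/17)) = 13*((-4 + 2*I)*(1/17)) = 13*(-4/17 + 2*I/17) = -52/17 + 26*I/17 ≈ -3.0588 + 1.5294*I)
V + (K + 582) = (-52/17 + 26*I/17) + (-1254 + 582) = (-52/17 + 26*I/17) - 672 = -11476/17 + 26*I/17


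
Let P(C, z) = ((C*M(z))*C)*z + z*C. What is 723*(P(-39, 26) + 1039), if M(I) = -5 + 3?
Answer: -57165441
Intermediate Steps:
M(I) = -2
P(C, z) = C*z - 2*z*C**2 (P(C, z) = ((C*(-2))*C)*z + z*C = ((-2*C)*C)*z + C*z = (-2*C**2)*z + C*z = -2*z*C**2 + C*z = C*z - 2*z*C**2)
723*(P(-39, 26) + 1039) = 723*(-39*26*(1 - 2*(-39)) + 1039) = 723*(-39*26*(1 + 78) + 1039) = 723*(-39*26*79 + 1039) = 723*(-80106 + 1039) = 723*(-79067) = -57165441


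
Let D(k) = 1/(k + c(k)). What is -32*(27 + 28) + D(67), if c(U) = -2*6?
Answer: -96799/55 ≈ -1760.0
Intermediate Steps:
c(U) = -12
D(k) = 1/(-12 + k) (D(k) = 1/(k - 12) = 1/(-12 + k))
-32*(27 + 28) + D(67) = -32*(27 + 28) + 1/(-12 + 67) = -32*55 + 1/55 = -1760 + 1/55 = -96799/55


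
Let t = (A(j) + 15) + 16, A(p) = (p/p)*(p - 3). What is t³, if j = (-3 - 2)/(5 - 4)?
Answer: 12167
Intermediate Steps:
j = -5 (j = -5/1 = -5*1 = -5)
A(p) = -3 + p (A(p) = 1*(-3 + p) = -3 + p)
t = 23 (t = ((-3 - 5) + 15) + 16 = (-8 + 15) + 16 = 7 + 16 = 23)
t³ = 23³ = 12167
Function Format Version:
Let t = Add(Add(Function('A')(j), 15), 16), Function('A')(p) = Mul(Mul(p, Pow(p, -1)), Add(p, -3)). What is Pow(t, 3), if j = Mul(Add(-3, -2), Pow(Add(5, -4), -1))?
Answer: 12167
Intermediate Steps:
j = -5 (j = Mul(-5, Pow(1, -1)) = Mul(-5, 1) = -5)
Function('A')(p) = Add(-3, p) (Function('A')(p) = Mul(1, Add(-3, p)) = Add(-3, p))
t = 23 (t = Add(Add(Add(-3, -5), 15), 16) = Add(Add(-8, 15), 16) = Add(7, 16) = 23)
Pow(t, 3) = Pow(23, 3) = 12167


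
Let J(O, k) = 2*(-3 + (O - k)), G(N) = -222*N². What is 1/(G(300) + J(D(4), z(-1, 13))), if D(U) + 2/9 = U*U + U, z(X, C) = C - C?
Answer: -9/179819698 ≈ -5.0050e-8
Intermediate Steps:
z(X, C) = 0
D(U) = -2/9 + U + U² (D(U) = -2/9 + (U*U + U) = -2/9 + (U² + U) = -2/9 + (U + U²) = -2/9 + U + U²)
J(O, k) = -6 - 2*k + 2*O (J(O, k) = 2*(-3 + O - k) = -6 - 2*k + 2*O)
1/(G(300) + J(D(4), z(-1, 13))) = 1/(-222*300² + (-6 - 2*0 + 2*(-2/9 + 4 + 4²))) = 1/(-222*90000 + (-6 + 0 + 2*(-2/9 + 4 + 16))) = 1/(-19980000 + (-6 + 0 + 2*(178/9))) = 1/(-19980000 + (-6 + 0 + 356/9)) = 1/(-19980000 + 302/9) = 1/(-179819698/9) = -9/179819698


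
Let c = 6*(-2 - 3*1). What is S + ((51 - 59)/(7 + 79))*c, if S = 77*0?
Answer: 120/43 ≈ 2.7907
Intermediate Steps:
S = 0
c = -30 (c = 6*(-2 - 3) = 6*(-5) = -30)
S + ((51 - 59)/(7 + 79))*c = 0 + ((51 - 59)/(7 + 79))*(-30) = 0 - 8/86*(-30) = 0 - 8*1/86*(-30) = 0 - 4/43*(-30) = 0 + 120/43 = 120/43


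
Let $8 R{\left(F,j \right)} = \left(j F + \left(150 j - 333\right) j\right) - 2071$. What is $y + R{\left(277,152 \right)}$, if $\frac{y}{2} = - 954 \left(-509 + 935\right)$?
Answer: $- \frac{3047447}{8} \approx -3.8093 \cdot 10^{5}$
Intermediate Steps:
$R{\left(F,j \right)} = - \frac{2071}{8} + \frac{F j}{8} + \frac{j \left(-333 + 150 j\right)}{8}$ ($R{\left(F,j \right)} = \frac{\left(j F + \left(150 j - 333\right) j\right) - 2071}{8} = \frac{\left(F j + \left(-333 + 150 j\right) j\right) - 2071}{8} = \frac{\left(F j + j \left(-333 + 150 j\right)\right) - 2071}{8} = \frac{-2071 + F j + j \left(-333 + 150 j\right)}{8} = - \frac{2071}{8} + \frac{F j}{8} + \frac{j \left(-333 + 150 j\right)}{8}$)
$y = -812808$ ($y = 2 \left(- 954 \left(-509 + 935\right)\right) = 2 \left(\left(-954\right) 426\right) = 2 \left(-406404\right) = -812808$)
$y + R{\left(277,152 \right)} = -812808 + \left(- \frac{2071}{8} - 6327 + \frac{75 \cdot 152^{2}}{4} + \frac{1}{8} \cdot 277 \cdot 152\right) = -812808 + \left(- \frac{2071}{8} - 6327 + \frac{75}{4} \cdot 23104 + 5263\right) = -812808 + \left(- \frac{2071}{8} - 6327 + 433200 + 5263\right) = -812808 + \frac{3455017}{8} = - \frac{3047447}{8}$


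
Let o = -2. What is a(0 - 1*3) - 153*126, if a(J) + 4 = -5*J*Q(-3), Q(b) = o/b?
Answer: -19272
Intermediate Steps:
Q(b) = -2/b
a(J) = -4 - 10*J/3 (a(J) = -4 - 5*J*(-2/(-3)) = -4 - 5*J*(-2*(-⅓)) = -4 - 5*J*2/3 = -4 - 10*J/3)
a(0 - 1*3) - 153*126 = (-4 - 10*(0 - 1*3)/3) - 153*126 = (-4 - 10*(0 - 3)/3) - 19278 = (-4 - 10/3*(-3)) - 19278 = (-4 + 10) - 19278 = 6 - 19278 = -19272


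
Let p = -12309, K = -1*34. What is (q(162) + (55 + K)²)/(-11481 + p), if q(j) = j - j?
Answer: -147/7930 ≈ -0.018537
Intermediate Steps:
K = -34
q(j) = 0
(q(162) + (55 + K)²)/(-11481 + p) = (0 + (55 - 34)²)/(-11481 - 12309) = (0 + 21²)/(-23790) = (0 + 441)*(-1/23790) = 441*(-1/23790) = -147/7930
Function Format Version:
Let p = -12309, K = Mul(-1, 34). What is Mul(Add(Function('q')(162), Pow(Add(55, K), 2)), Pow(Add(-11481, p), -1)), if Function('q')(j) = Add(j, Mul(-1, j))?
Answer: Rational(-147, 7930) ≈ -0.018537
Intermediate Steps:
K = -34
Function('q')(j) = 0
Mul(Add(Function('q')(162), Pow(Add(55, K), 2)), Pow(Add(-11481, p), -1)) = Mul(Add(0, Pow(Add(55, -34), 2)), Pow(Add(-11481, -12309), -1)) = Mul(Add(0, Pow(21, 2)), Pow(-23790, -1)) = Mul(Add(0, 441), Rational(-1, 23790)) = Mul(441, Rational(-1, 23790)) = Rational(-147, 7930)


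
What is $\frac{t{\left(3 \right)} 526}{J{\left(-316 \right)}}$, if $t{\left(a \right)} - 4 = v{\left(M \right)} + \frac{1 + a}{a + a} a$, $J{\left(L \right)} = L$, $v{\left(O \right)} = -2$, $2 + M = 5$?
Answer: $- \frac{526}{79} \approx -6.6582$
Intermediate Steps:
$M = 3$ ($M = -2 + 5 = 3$)
$t{\left(a \right)} = \frac{5}{2} + \frac{a}{2}$ ($t{\left(a \right)} = 4 + \left(-2 + \frac{1 + a}{a + a} a\right) = 4 + \left(-2 + \frac{1 + a}{2 a} a\right) = 4 + \left(-2 + \left(\frac{1}{2} + \frac{a}{2}\right)\right) = 4 + \left(- \frac{3}{2} + \frac{a}{2}\right) = \frac{5}{2} + \frac{a}{2}$)
$\frac{t{\left(3 \right)} 526}{J{\left(-316 \right)}} = \frac{\left(\frac{5}{2} + \frac{1}{2} \cdot 3\right) 526}{-316} = \left(\frac{5}{2} + \frac{3}{2}\right) 526 \left(- \frac{1}{316}\right) = 4 \cdot 526 \left(- \frac{1}{316}\right) = 2104 \left(- \frac{1}{316}\right) = - \frac{526}{79}$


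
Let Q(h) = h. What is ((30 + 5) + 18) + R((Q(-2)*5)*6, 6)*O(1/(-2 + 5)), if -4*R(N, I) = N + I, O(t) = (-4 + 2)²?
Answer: 107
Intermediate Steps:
O(t) = 4 (O(t) = (-2)² = 4)
R(N, I) = -I/4 - N/4 (R(N, I) = -(N + I)/4 = -(I + N)/4 = -I/4 - N/4)
((30 + 5) + 18) + R((Q(-2)*5)*6, 6)*O(1/(-2 + 5)) = ((30 + 5) + 18) + (-¼*6 - (-2*5)*6/4)*4 = (35 + 18) + (-3/2 - (-5)*6/2)*4 = 53 + (-3/2 - ¼*(-60))*4 = 53 + (-3/2 + 15)*4 = 53 + (27/2)*4 = 53 + 54 = 107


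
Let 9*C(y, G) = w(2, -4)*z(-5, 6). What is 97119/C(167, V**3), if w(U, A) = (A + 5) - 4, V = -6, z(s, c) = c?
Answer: -97119/2 ≈ -48560.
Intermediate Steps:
w(U, A) = 1 + A (w(U, A) = (5 + A) - 4 = 1 + A)
C(y, G) = -2 (C(y, G) = ((1 - 4)*6)/9 = (-3*6)/9 = (1/9)*(-18) = -2)
97119/C(167, V**3) = 97119/(-2) = 97119*(-1/2) = -97119/2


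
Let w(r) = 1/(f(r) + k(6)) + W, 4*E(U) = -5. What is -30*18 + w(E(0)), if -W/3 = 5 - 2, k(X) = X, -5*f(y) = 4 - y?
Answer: -54331/99 ≈ -548.80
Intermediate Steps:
E(U) = -5/4 (E(U) = (¼)*(-5) = -5/4)
f(y) = -⅘ + y/5 (f(y) = -(4 - y)/5 = -⅘ + y/5)
W = -9 (W = -3*(5 - 2) = -3*3 = -9)
w(r) = -9 + 1/(26/5 + r/5) (w(r) = 1/((-⅘ + r/5) + 6) - 9 = 1/(26/5 + r/5) - 9 = -9 + 1/(26/5 + r/5))
-30*18 + w(E(0)) = -30*18 + (-229 - 9*(-5/4))/(26 - 5/4) = -540 + (-229 + 45/4)/(99/4) = -540 + (4/99)*(-871/4) = -540 - 871/99 = -54331/99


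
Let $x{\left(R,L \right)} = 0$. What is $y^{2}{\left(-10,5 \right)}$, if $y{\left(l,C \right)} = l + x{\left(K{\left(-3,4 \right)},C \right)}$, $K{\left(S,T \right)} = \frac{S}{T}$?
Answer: $100$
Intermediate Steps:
$y{\left(l,C \right)} = l$ ($y{\left(l,C \right)} = l + 0 = l$)
$y^{2}{\left(-10,5 \right)} = \left(-10\right)^{2} = 100$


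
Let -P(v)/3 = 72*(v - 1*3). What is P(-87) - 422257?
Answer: -402817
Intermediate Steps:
P(v) = 648 - 216*v (P(v) = -216*(v - 1*3) = -216*(v - 3) = -216*(-3 + v) = -3*(-216 + 72*v) = 648 - 216*v)
P(-87) - 422257 = (648 - 216*(-87)) - 422257 = (648 + 18792) - 422257 = 19440 - 422257 = -402817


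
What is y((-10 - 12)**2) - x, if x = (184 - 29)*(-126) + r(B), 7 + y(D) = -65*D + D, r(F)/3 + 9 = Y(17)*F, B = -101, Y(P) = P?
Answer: -6275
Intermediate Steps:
r(F) = -27 + 51*F (r(F) = -27 + 3*(17*F) = -27 + 51*F)
y(D) = -7 - 64*D (y(D) = -7 + (-65*D + D) = -7 - 64*D)
x = -24708 (x = (184 - 29)*(-126) + (-27 + 51*(-101)) = 155*(-126) + (-27 - 5151) = -19530 - 5178 = -24708)
y((-10 - 12)**2) - x = (-7 - 64*(-10 - 12)**2) - 1*(-24708) = (-7 - 64*(-22)**2) + 24708 = (-7 - 64*484) + 24708 = (-7 - 30976) + 24708 = -30983 + 24708 = -6275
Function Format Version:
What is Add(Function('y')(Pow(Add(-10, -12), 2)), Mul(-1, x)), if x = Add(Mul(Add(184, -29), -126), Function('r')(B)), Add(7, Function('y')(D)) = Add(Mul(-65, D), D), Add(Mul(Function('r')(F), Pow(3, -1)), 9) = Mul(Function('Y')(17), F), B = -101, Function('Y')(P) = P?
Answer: -6275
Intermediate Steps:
Function('r')(F) = Add(-27, Mul(51, F)) (Function('r')(F) = Add(-27, Mul(3, Mul(17, F))) = Add(-27, Mul(51, F)))
Function('y')(D) = Add(-7, Mul(-64, D)) (Function('y')(D) = Add(-7, Add(Mul(-65, D), D)) = Add(-7, Mul(-64, D)))
x = -24708 (x = Add(Mul(Add(184, -29), -126), Add(-27, Mul(51, -101))) = Add(Mul(155, -126), Add(-27, -5151)) = Add(-19530, -5178) = -24708)
Add(Function('y')(Pow(Add(-10, -12), 2)), Mul(-1, x)) = Add(Add(-7, Mul(-64, Pow(Add(-10, -12), 2))), Mul(-1, -24708)) = Add(Add(-7, Mul(-64, Pow(-22, 2))), 24708) = Add(Add(-7, Mul(-64, 484)), 24708) = Add(Add(-7, -30976), 24708) = Add(-30983, 24708) = -6275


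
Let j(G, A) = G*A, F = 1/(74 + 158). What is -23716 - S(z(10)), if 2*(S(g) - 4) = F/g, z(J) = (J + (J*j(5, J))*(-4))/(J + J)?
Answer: -1095104959/46168 ≈ -23720.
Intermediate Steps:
F = 1/232 ≈ 0.0043103
j(G, A) = A*G
z(J) = (J - 20*J**2)/(2*J) (z(J) = (J + (J*(J*5))*(-4))/(J + J) = (J + (J*(5*J))*(-4))/((2*J)) = (J + (5*J**2)*(-4))*(1/(2*J)) = (J - 20*J**2)*(1/(2*J)) = (J - 20*J**2)/(2*J))
S(g) = 4 + 1/(464*g) (S(g) = 4 + (1/(232*g))/2 = 4 + 1/(464*g))
-23716 - S(z(10)) = -23716 - (4 + 1/(464*(1/2 - 10*10))) = -23716 - (4 + 1/(464*(1/2 - 100))) = -23716 - (4 + 1/(464*(-199/2))) = -23716 - (4 + (1/464)*(-2/199)) = -23716 - (4 - 1/46168) = -23716 - 1*184671/46168 = -23716 - 184671/46168 = -1095104959/46168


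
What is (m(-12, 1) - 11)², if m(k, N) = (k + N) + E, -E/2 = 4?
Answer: 900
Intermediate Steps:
E = -8 (E = -2*4 = -8)
m(k, N) = -8 + N + k (m(k, N) = (k + N) - 8 = (N + k) - 8 = -8 + N + k)
(m(-12, 1) - 11)² = ((-8 + 1 - 12) - 11)² = (-19 - 11)² = (-30)² = 900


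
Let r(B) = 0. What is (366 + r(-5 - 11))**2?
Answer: 133956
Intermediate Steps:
(366 + r(-5 - 11))**2 = (366 + 0)**2 = 366**2 = 133956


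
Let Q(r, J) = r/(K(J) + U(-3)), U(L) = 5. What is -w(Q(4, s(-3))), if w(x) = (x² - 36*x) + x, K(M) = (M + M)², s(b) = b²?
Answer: 46044/108241 ≈ 0.42538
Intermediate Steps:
K(M) = 4*M² (K(M) = (2*M)² = 4*M²)
Q(r, J) = r/(5 + 4*J²) (Q(r, J) = r/(4*J² + 5) = r/(5 + 4*J²))
w(x) = x² - 35*x
-w(Q(4, s(-3))) = -4/(5 + 4*((-3)²)²)*(-35 + 4/(5 + 4*((-3)²)²)) = -4/(5 + 4*9²)*(-35 + 4/(5 + 4*9²)) = -4/(5 + 4*81)*(-35 + 4/(5 + 4*81)) = -4/(5 + 324)*(-35 + 4/(5 + 324)) = -4/329*(-35 + 4/329) = -4*(1/329)*(-35 + 4*(1/329)) = -4*(-35 + 4/329)/329 = -4*(-11511)/(329*329) = -1*(-46044/108241) = 46044/108241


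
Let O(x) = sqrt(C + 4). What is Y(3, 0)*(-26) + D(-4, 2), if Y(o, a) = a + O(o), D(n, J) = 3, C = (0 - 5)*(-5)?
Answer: 3 - 26*sqrt(29) ≈ -137.01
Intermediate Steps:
C = 25 (C = -5*(-5) = 25)
O(x) = sqrt(29) (O(x) = sqrt(25 + 4) = sqrt(29))
Y(o, a) = a + sqrt(29)
Y(3, 0)*(-26) + D(-4, 2) = (0 + sqrt(29))*(-26) + 3 = sqrt(29)*(-26) + 3 = -26*sqrt(29) + 3 = 3 - 26*sqrt(29)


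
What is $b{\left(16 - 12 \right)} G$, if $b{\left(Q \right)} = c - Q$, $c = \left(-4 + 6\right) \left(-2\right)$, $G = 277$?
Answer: $-2216$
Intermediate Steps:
$c = -4$ ($c = 2 \left(-2\right) = -4$)
$b{\left(Q \right)} = -4 - Q$
$b{\left(16 - 12 \right)} G = \left(-4 - \left(16 - 12\right)\right) 277 = \left(-4 - 4\right) 277 = \left(-8\right) 277 = -2216$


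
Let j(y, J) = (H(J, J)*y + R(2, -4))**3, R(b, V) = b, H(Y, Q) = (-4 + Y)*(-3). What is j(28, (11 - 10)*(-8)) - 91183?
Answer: 1030209817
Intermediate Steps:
H(Y, Q) = 12 - 3*Y
j(y, J) = (2 + y*(12 - 3*J))**3 (j(y, J) = ((12 - 3*J)*y + 2)**3 = (y*(12 - 3*J) + 2)**3 = (2 + y*(12 - 3*J))**3)
j(28, (11 - 10)*(-8)) - 91183 = -(-2 + 3*28*(-4 + (11 - 10)*(-8)))**3 - 91183 = -(-2 + 3*28*(-4 + 1*(-8)))**3 - 91183 = -(-2 + 3*28*(-4 - 8))**3 - 91183 = -(-2 + 3*28*(-12))**3 - 91183 = -(-2 - 1008)**3 - 91183 = -1*(-1010)**3 - 91183 = -1*(-1030301000) - 91183 = 1030301000 - 91183 = 1030209817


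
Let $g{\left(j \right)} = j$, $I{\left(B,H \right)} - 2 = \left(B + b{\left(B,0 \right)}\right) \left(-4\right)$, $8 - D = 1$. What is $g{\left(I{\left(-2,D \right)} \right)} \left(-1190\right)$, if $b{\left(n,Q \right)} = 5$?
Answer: $11900$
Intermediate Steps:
$D = 7$ ($D = 8 - 1 = 7$)
$I{\left(B,H \right)} = -18 - 4 B$ ($I{\left(B,H \right)} = 2 + \left(B + 5\right) \left(-4\right) = 2 + \left(5 + B\right) \left(-4\right) = 2 - \left(20 + 4 B\right) = -18 - 4 B$)
$g{\left(I{\left(-2,D \right)} \right)} \left(-1190\right) = \left(-18 - -8\right) \left(-1190\right) = \left(-18 + 8\right) \left(-1190\right) = \left(-10\right) \left(-1190\right) = 11900$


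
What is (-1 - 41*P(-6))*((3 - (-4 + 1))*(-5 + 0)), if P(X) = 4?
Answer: 4950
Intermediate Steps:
(-1 - 41*P(-6))*((3 - (-4 + 1))*(-5 + 0)) = (-1 - 41*4)*((3 - (-4 + 1))*(-5 + 0)) = (-1 - 164)*((3 - 1*(-3))*(-5)) = -165*(3 + 3)*(-5) = -990*(-5) = -165*(-30) = 4950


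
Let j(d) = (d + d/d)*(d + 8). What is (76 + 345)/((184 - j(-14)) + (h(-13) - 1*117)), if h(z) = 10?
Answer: -421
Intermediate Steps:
j(d) = (1 + d)*(8 + d) (j(d) = (d + 1)*(8 + d) = (1 + d)*(8 + d))
(76 + 345)/((184 - j(-14)) + (h(-13) - 1*117)) = (76 + 345)/((184 - (8 + (-14)² + 9*(-14))) + (10 - 1*117)) = 421/((184 - (8 + 196 - 126)) + (10 - 117)) = 421/((184 - 1*78) - 107) = 421/((184 - 78) - 107) = 421/(106 - 107) = 421/(-1) = 421*(-1) = -421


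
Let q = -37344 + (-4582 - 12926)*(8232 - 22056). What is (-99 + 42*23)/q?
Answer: 289/80664416 ≈ 3.5827e-6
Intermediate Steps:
q = 241993248 (q = -37344 - 17508*(-13824) = -37344 + 242030592 = 241993248)
(-99 + 42*23)/q = (-99 + 42*23)/241993248 = (-99 + 966)*(1/241993248) = 867*(1/241993248) = 289/80664416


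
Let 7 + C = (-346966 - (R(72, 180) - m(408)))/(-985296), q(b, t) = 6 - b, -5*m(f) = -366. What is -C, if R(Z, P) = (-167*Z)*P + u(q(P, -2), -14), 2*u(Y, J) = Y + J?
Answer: 7262161/821080 ≈ 8.8447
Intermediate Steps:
m(f) = 366/5 (m(f) = -⅕*(-366) = 366/5)
u(Y, J) = J/2 + Y/2 (u(Y, J) = (Y + J)/2 = (J + Y)/2 = J/2 + Y/2)
R(Z, P) = -4 - P/2 - 167*P*Z (R(Z, P) = (-167*Z)*P + ((½)*(-14) + (6 - P)/2) = -167*P*Z + (-7 + (3 - P/2)) = -167*P*Z + (-4 - P/2) = -4 - P/2 - 167*P*Z)
C = -7262161/821080 (C = -7 + (-346966 - ((-4 - ½*180 - 167*180*72) - 1*366/5))/(-985296) = -7 + (-346966 - ((-4 - 90 - 2164320) - 366/5))*(-1/985296) = -7 + (-346966 - (-2164414 - 366/5))*(-1/985296) = -7 + (-346966 - 1*(-10822436/5))*(-1/985296) = -7 + (-346966 + 10822436/5)*(-1/985296) = -7 + (9087606/5)*(-1/985296) = -7 - 1514601/821080 = -7262161/821080 ≈ -8.8447)
-C = -1*(-7262161/821080) = 7262161/821080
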